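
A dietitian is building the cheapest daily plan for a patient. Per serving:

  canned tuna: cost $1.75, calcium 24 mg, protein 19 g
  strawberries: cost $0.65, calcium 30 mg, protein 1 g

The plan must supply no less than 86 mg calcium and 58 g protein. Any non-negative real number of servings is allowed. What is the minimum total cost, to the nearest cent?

Compare the cost at each extreme point of the feasible region.
canned tuna only: max(86/24, 58/19) = 3.583 servings → $6.27.
strawberries only: max(86/30, 58/1) = 58 servings → $37.70.
canned tuna + strawberries with both tight: 3.029 servings and 0.4432 servings → $5.59.
So the least-cost plan costs $5.59.

$5.59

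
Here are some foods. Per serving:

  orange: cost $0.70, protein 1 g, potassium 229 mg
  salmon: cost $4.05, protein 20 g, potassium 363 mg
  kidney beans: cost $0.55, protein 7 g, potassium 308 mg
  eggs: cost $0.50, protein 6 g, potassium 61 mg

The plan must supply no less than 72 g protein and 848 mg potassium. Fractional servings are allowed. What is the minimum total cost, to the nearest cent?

With two linear requirements the optimum uses one or two foods; enumerate the corners.
orange only: max(72/1, 848/229) = 72 servings → $50.40.
salmon only: max(72/20, 848/363) = 3.6 servings → $14.58.
kidney beans only: max(72/7, 848/308) = 10.29 servings → $5.66.
eggs only: max(72/6, 848/61) = 13.9 servings → $6.95.
orange + salmon: the both-tight solution has a negative serving — not a feasible corner.
orange + kidney beans: the both-tight solution has a negative serving — not a feasible corner.
orange + eggs with both tight: 0.5301 servings and 11.91 servings → $6.33.
salmon + kidney beans with both targets exact would need a negative amount; discard.
salmon + eggs with both tight: 0.7265 servings and 9.578 servings → $7.73.
kidney beans + eggs with both tight: 0.4898 servings and 11.43 servings → $5.98.
So the least-cost plan costs $5.66.

$5.66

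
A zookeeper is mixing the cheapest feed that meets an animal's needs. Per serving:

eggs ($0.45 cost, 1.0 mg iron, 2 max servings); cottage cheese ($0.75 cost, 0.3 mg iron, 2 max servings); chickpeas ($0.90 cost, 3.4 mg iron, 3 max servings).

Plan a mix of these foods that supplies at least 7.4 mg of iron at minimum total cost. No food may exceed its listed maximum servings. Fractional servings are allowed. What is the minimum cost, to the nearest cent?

$1.96

Cost per mg of iron: chickpeas $0.2647, eggs $0.4500, cottage cheese $2.5000.
Take 2.176 servings of chickpeas: +7.4 mg iron for $1.96 (total $1.96, still need 0.0 mg).
Greedy by cheapest-per-mg is optimal for a single linear constraint, so the minimum cost is $1.96.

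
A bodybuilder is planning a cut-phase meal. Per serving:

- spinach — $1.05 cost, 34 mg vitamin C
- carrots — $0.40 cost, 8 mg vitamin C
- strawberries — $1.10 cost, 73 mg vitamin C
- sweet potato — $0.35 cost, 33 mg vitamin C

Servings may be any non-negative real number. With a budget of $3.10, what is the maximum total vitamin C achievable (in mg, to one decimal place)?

292.3 mg

Vitamin C per dollar: sweet potato 94.29, strawberries 66.36, spinach 32.38, carrots 20.
With no serving limits, spend the whole cost allowance on sweet potato: $3.10 / $0.35 × 33 mg = 292.3 mg.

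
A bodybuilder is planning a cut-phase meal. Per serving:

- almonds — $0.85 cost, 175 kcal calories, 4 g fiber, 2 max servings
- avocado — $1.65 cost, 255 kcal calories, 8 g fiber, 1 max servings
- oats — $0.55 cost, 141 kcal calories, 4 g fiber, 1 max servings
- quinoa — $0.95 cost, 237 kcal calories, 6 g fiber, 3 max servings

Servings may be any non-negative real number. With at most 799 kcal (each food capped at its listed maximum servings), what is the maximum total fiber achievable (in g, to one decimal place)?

22.2 g

Fiber per kcal: avocado 0.03137, oats 0.02837, quinoa 0.02532, almonds 0.02286.
Take 1 serving of avocado: uses 255 kcal, +8.0 g fiber (running total 8.0 g).
Take 1 serving of oats: uses 141 kcal, +4.0 g fiber (running total 12.0 g).
Take 1.7 servings of quinoa: uses 403 kcal, +10.2 g fiber (running total 22.2 g).
Greedy by best ratio exhausts the calories allowance optimally: 22.2 g.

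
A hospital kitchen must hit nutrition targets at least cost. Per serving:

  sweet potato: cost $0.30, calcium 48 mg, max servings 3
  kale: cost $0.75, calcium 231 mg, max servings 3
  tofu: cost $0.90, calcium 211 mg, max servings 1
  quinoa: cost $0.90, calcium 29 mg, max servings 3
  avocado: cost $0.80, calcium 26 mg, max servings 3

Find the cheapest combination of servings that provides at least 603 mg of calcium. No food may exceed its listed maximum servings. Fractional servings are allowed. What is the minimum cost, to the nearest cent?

$1.96

Cost per mg of calcium: kale $0.0032, tofu $0.0043, sweet potato $0.0063, avocado $0.0308, quinoa $0.0310.
Take 2.61 servings of kale: +603.0 mg calcium for $1.96 (total $1.96, still need 0.0 mg).
Filling from the cheapest source first is optimal under one linear minimum: $1.96.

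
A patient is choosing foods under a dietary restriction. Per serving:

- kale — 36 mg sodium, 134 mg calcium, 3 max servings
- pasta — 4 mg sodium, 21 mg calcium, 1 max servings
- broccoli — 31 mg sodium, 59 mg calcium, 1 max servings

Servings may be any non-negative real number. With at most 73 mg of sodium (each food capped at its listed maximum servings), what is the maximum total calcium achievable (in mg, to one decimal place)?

Calcium per mg sodium: pasta 5.25, kale 3.722, broccoli 1.903.
Take 1 serving of pasta: uses 4 mg sodium, +21.0 mg calcium (running total 21.0 mg).
Take 1.917 servings of kale: uses 69 mg sodium, +256.8 mg calcium (running total 277.8 mg).
Filling greedily by calcium-per-mg sodium is optimal for one linear limit, giving 277.8 mg.

277.8 mg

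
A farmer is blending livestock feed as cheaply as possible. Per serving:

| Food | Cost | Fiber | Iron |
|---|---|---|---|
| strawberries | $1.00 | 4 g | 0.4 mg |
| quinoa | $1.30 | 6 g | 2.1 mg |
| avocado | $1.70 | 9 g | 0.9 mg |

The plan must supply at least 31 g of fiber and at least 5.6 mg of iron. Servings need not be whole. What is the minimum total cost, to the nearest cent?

Two binding constraints pin down two serving amounts, so the optimal mix uses at most two foods. The candidates are each food alone (scaled to the tighter of fiber/iron) and each pair with both constraints tight.
strawberries only: max(31/4, 5.6/0.4) = 14 servings → $14.00.
quinoa only: max(31/6, 5.6/2.1) = 5.167 servings → $6.72.
avocado only: max(31/9, 5.6/0.9) = 6.222 servings → $10.58.
strawberries + quinoa with both tight: 5.25 servings and 1.667 servings → $7.42.
strawberries + avocado (both tight): parallel constraints — no distinct corner.
quinoa + avocado with both tight: 1.667 servings and 2.333 servings → $6.13.
Cheapest feasible corner: $6.13.

$6.13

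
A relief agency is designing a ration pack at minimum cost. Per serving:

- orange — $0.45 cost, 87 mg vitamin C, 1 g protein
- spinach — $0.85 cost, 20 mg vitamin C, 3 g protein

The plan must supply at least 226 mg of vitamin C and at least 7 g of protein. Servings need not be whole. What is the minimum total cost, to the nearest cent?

orange only: max(226/87, 7/1) = 7 servings → $3.15.
spinach only: max(226/20, 7/3) = 11.3 servings → $9.61.
orange + spinach with both tight: 2.232 servings and 1.589 servings → $2.36.
So the least-cost plan costs $2.36.

$2.36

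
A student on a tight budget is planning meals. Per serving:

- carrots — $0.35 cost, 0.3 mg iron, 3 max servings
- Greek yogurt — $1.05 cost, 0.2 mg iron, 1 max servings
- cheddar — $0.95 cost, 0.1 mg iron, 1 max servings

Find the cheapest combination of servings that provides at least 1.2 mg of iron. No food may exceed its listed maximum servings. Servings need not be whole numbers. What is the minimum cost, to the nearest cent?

Cost per mg of iron: carrots $1.1667, Greek yogurt $5.2500, cheddar $9.5000.
Take 3 servings of carrots: +0.9 mg iron for $1.05 (total $1.05, still need 0.3 mg).
Take 1 serving of Greek yogurt: +0.2 mg iron for $1.05 (total $2.10, still need 0.1 mg).
Take 1 serving of cheddar: +0.1 mg iron for $0.95 (total $3.05, still need 0.0 mg).
Greedy by cheapest-per-mg is optimal for a single linear constraint, so the minimum cost is $3.05.

$3.05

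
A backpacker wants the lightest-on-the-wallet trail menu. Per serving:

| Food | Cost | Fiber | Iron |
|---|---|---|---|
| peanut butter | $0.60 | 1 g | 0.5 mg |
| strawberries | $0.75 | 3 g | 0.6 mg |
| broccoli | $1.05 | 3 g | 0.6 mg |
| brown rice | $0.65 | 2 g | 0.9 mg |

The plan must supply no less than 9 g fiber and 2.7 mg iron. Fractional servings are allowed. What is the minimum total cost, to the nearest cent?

With two linear requirements the optimum uses one or two foods; enumerate the corners.
peanut butter only: max(9/1, 2.7/0.5) = 9 servings → $5.40.
strawberries only: max(9/3, 2.7/0.6) = 4.5 servings → $3.38.
broccoli only: max(9/3, 2.7/0.6) = 4.5 servings → $4.72.
brown rice only: max(9/2, 2.7/0.9) = 4.5 servings → $2.92.
peanut butter + strawberries with both tight: 3 servings and 2 servings → $3.30.
peanut butter + broccoli with both tight: 3 servings and 2 servings → $3.90.
peanut butter + brown rice with both targets exact would need a negative amount; discard.
strawberries + broccoli (both tight): parallel constraints — no distinct corner.
strawberries + brown rice with both tight: 1.8 servings and 1.8 servings → $2.52.
broccoli + brown rice with both tight: 1.8 servings and 1.8 servings → $3.06.
The minimum over all feasible corners is $2.52.

$2.52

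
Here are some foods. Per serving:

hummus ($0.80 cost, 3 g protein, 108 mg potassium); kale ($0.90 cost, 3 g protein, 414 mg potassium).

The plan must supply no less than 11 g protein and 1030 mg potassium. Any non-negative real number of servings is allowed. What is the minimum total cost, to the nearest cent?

This is a tiny linear program; its minimum lies at a vertex of the feasible set. List the vertices and price them.
hummus only: max(11/3, 1030/108) = 9.537 servings → $7.63.
kale only: max(11/3, 1030/414) = 3.667 servings → $3.30.
hummus + kale with both tight: 1.595 servings and 2.072 servings → $3.14.
Cheapest feasible corner: $3.14.

$3.14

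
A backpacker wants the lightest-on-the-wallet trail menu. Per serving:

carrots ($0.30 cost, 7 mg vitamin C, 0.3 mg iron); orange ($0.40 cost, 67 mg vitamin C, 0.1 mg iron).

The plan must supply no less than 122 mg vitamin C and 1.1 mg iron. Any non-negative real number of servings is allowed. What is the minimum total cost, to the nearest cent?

A basic optimal solution has at most two foods positive. Try each food alone and each pair with both targets met exactly.
carrots only: max(122/7, 1.1/0.3) = 17.43 servings → $5.23.
orange only: max(122/67, 1.1/0.1) = 11 servings → $4.40.
carrots + orange with both tight: 3.17 servings and 1.49 servings → $1.55.
Cheapest feasible corner: $1.55.

$1.55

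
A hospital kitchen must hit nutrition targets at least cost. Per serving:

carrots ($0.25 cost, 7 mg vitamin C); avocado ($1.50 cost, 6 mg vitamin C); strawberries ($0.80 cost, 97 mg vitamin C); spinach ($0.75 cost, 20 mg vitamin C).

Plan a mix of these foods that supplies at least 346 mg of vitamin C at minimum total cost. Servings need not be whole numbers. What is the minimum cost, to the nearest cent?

Cost per mg of vitamin C: strawberries $0.0082, carrots $0.0357, spinach $0.0375, avocado $0.2500.
With no serving limits, use only strawberries: 346 mg / 97 mg = 3.567 servings × $0.80 = $2.85.

$2.85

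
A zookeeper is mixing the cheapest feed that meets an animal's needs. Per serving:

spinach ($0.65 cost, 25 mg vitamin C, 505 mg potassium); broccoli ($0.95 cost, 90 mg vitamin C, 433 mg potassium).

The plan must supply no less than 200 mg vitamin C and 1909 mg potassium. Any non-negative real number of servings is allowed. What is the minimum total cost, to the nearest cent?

spinach only: max(200/25, 1909/505) = 8 servings → $5.20.
broccoli only: max(200/90, 1909/433) = 4.409 servings → $4.19.
spinach + broccoli with both tight: 2.461 servings and 1.539 servings → $3.06.
So the least-cost plan costs $3.06.

$3.06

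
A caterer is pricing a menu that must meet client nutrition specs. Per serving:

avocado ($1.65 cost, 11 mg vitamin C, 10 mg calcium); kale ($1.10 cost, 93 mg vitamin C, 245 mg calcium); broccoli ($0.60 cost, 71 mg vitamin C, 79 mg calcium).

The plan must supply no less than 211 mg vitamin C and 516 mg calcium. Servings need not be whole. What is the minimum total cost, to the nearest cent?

Minimising a linear cost over {vitamin C ≥ 211, calcium ≥ 516, servings ≥ 0} — the optimum is at a vertex, using one or two foods.
avocado only: max(211/11, 516/10) = 51.6 servings → $85.14.
kale only: max(211/93, 516/245) = 2.269 servings → $2.50.
broccoli only: max(211/71, 516/79) = 6.532 servings → $3.92.
avocado + kale with both tight: 2.1 servings and 2.02 servings → $5.69.
avocado + broccoli: intersection lies outside the first quadrant.
kale + broccoli with both tight: 1.987 servings and 0.3689 servings → $2.41.
Cheapest feasible corner: $2.41.

$2.41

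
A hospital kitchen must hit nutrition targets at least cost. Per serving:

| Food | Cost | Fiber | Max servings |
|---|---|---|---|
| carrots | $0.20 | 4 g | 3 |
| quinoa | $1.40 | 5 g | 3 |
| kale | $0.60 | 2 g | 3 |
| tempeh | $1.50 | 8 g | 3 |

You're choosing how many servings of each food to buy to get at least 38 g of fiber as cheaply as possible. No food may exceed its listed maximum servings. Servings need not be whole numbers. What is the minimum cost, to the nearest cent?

$5.66

Cost per g of fiber: carrots $0.0500, tempeh $0.1875, quinoa $0.2800, kale $0.3000.
Take 3 servings of carrots: +12.0 g fiber for $0.60 (total $0.60, still need 26.0 g).
Take 3 servings of tempeh: +24.0 g fiber for $4.50 (total $5.10, still need 2.0 g).
Take 0.4 servings of quinoa: +2.0 g fiber for $0.56 (total $5.66, still need 0.0 g).
Greedy by cheapest-per-g is optimal for a single linear constraint, so the minimum cost is $5.66.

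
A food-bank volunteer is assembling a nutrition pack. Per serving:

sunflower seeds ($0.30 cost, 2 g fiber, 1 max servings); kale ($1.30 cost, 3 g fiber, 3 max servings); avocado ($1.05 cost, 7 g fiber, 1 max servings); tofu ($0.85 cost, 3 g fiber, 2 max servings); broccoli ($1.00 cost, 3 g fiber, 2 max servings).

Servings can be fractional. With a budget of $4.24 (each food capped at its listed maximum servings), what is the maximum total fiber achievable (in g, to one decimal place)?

Fiber per dollar: sunflower seeds 6.667, avocado 6.667, tofu 3.529, broccoli 3, kale 2.308.
Take 1 serving of sunflower seeds: spends $0.30, +2.0 g fiber (running total 2.0 g).
Take 1 serving of avocado: spends $1.05, +7.0 g fiber (running total 9.0 g).
Take 2 servings of tofu: spends $1.70, +6.0 g fiber (running total 15.0 g).
Take 1.19 servings of broccoli: spends $1.19, +3.6 g fiber (running total 18.6 g).
Greedy by best ratio exhausts the cost allowance optimally: 18.6 g.

18.6 g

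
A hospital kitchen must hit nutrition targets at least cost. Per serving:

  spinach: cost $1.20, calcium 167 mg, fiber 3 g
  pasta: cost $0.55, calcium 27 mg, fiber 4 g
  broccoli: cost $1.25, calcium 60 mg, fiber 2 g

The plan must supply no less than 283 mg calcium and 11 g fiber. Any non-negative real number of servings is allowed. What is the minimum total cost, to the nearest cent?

$2.63

spinach only: max(283/167, 11/3) = 3.667 servings → $4.40.
pasta only: max(283/27, 11/4) = 10.48 servings → $5.76.
broccoli only: max(283/60, 11/2) = 5.5 servings → $6.88.
spinach + pasta with both tight: 1.422 servings and 1.683 servings → $2.63.
spinach + broccoli: the both-tight solution has a negative serving — not a feasible corner.
pasta + broccoli with both tight: 0.5054 servings and 4.489 servings → $5.89.
Cheapest feasible corner: $2.63.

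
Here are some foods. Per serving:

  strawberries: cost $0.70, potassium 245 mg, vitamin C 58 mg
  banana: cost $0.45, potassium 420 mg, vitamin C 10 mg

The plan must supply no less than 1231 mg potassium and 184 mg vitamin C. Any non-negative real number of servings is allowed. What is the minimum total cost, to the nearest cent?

An LP optimum is at a vertex; with two nutrient constraints at most two foods are used. Check each candidate.
strawberries only: max(1231/245, 184/58) = 5.024 servings → $3.52.
banana only: max(1231/420, 184/10) = 18.4 servings → $8.28.
strawberries + banana with both tight: 2.965 servings and 1.201 servings → $2.62.
So the least-cost plan costs $2.62.

$2.62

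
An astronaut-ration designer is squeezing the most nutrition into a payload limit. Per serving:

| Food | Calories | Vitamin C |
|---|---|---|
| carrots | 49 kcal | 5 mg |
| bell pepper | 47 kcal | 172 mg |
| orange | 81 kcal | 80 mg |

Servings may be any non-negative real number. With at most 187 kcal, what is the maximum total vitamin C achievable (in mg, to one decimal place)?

Vitamin C per kcal: bell pepper 3.66, orange 0.9877, carrots 0.102.
With no serving limits, spend the whole calories allowance on bell pepper: 187 kcal / 47 kcal × 172 mg = 684.3 mg.

684.3 mg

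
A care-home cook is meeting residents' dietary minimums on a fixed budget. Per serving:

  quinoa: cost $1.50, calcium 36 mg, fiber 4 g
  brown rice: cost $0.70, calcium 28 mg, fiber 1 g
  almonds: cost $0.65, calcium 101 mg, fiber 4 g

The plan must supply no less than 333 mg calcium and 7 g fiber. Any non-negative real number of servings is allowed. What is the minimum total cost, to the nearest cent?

$2.14

Two binding constraints pin down two serving amounts, so the optimal mix uses at most two foods. The candidates are each food alone (scaled to the tighter of calcium/fiber) and each pair with both constraints tight.
quinoa only: max(333/36, 7/4) = 9.25 servings → $13.88.
brown rice only: max(333/28, 7/1) = 11.89 servings → $8.32.
almonds only: max(333/101, 7/4) = 3.297 servings → $2.14.
quinoa + brown rice: intersection lies outside the first quadrant.
quinoa + almonds: intersection lies outside the first quadrant.
brown rice + almonds with both targets exact would need a negative amount; discard.
The minimum over all feasible corners is $2.14.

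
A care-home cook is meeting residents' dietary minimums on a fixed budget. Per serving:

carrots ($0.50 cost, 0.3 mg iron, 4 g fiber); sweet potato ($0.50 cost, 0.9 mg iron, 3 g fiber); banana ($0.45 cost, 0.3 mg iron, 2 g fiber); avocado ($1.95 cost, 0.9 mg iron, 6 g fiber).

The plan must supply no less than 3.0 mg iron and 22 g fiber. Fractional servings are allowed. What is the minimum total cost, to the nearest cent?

$3.00

carrots only: max(3.0/0.3, 22/4) = 10 servings → $5.00.
sweet potato only: max(3.0/0.9, 22/3) = 7.333 servings → $3.67.
banana only: max(3.0/0.3, 22/2) = 11 servings → $4.95.
avocado only: max(3.0/0.9, 22/6) = 3.667 servings → $7.15.
carrots + sweet potato with both tight: 4 servings and 2 servings → $3.00.
carrots + banana with both tight: 1 serving and 9 servings → $4.55.
carrots + avocado with both tight: 1 serving and 3 servings → $6.35.
sweet potato + banana: the both-tight solution has a negative serving — not a feasible corner.
sweet potato + avocado with both targets exact would need a negative amount; discard.
banana + avocado (both tight): parallel constraints — no distinct corner.
The minimum over all feasible corners is $3.00.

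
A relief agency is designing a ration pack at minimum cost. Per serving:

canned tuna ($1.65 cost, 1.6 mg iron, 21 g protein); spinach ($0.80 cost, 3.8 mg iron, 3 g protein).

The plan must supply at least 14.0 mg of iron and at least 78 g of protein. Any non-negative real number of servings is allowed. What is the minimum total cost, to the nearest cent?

$7.40

Check every corner: each single food scaled to meet both minima, and each pair solved so both constraints bind.
canned tuna only: max(14.0/1.6, 78/21) = 8.75 servings → $14.44.
spinach only: max(14.0/3.8, 78/3) = 26 servings → $20.80.
canned tuna + spinach with both tight: 3.392 servings and 2.256 servings → $7.40.
Cheapest feasible corner: $7.40.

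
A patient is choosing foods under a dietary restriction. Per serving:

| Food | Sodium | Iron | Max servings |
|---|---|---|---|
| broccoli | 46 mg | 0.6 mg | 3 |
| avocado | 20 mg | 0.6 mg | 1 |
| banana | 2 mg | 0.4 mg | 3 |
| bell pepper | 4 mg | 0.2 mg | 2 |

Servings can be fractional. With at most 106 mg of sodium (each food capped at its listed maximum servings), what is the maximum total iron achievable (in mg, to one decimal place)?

Iron per mg sodium: banana 0.2, bell pepper 0.05, avocado 0.03, broccoli 0.01304.
Take 3 servings of banana: uses 6 mg sodium, +1.2 mg iron (running total 1.2 mg).
Take 2 servings of bell pepper: uses 8 mg sodium, +0.4 mg iron (running total 1.6 mg).
Take 1 serving of avocado: uses 20 mg sodium, +0.6 mg iron (running total 2.2 mg).
Take 1.565 servings of broccoli: uses 72 mg sodium, +0.9 mg iron (running total 3.1 mg).
Greedy by best ratio exhausts the sodium allowance optimally: 3.1 mg.

3.1 mg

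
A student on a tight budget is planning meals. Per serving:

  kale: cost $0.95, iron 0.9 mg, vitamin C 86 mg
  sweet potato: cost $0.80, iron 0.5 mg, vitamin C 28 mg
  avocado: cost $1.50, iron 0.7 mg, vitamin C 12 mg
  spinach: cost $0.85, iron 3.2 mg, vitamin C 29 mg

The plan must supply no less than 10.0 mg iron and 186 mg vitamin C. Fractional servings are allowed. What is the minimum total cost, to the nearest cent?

kale only: max(10.0/0.9, 186/86) = 11.11 servings → $10.56.
sweet potato only: max(10.0/0.5, 186/28) = 20 servings → $16.00.
avocado only: max(10.0/0.7, 186/12) = 15.5 servings → $23.25.
spinach only: max(10.0/3.2, 186/29) = 6.414 servings → $5.45.
kale + sweet potato: intersection lies outside the first quadrant.
kale + avocado with both tight: 0.2065 servings and 14.02 servings → $21.23.
kale + spinach with both tight: 1.225 servings and 2.78 servings → $3.53.
sweet potato + avocado with both tight: 0.75 servings and 13.75 servings → $21.23.
sweet potato + spinach with both tight: 4.064 servings and 2.49 servings → $5.37.
avocado + spinach: the both-tight solution has a negative serving — not a feasible corner.
The minimum over all feasible corners is $3.53.

$3.53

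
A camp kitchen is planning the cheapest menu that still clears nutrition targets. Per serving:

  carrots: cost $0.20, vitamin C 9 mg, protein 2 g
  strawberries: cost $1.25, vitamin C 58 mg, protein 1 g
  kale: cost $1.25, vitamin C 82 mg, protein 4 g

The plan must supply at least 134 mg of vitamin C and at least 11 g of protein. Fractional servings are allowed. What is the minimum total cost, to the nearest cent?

$2.22

Check every corner: each single food scaled to meet both minima, and each pair solved so both constraints bind.
carrots only: max(134/9, 11/2) = 14.89 servings → $2.98.
strawberries only: max(134/58, 11/1) = 11 servings → $13.75.
kale only: max(134/82, 11/4) = 2.75 servings → $3.44.
carrots + strawberries with both tight: 4.71 servings and 1.579 servings → $2.92.
carrots + kale with both tight: 2.859 servings and 1.32 servings → $2.22.
strawberries + kale: intersection lies outside the first quadrant.
Cheapest feasible corner: $2.22.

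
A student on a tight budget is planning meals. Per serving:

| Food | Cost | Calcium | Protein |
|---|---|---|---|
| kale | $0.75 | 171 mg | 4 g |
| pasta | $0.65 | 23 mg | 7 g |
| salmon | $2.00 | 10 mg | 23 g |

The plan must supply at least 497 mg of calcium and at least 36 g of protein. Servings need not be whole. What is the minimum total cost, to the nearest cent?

An LP optimum is at a vertex; with two nutrient constraints at most two foods are used. Check each candidate.
kale only: max(497/171, 36/4) = 9 servings → $6.75.
pasta only: max(497/23, 36/7) = 21.61 servings → $14.05.
salmon only: max(497/10, 36/23) = 49.7 servings → $99.40.
kale + pasta with both tight: 2.399 servings and 3.772 servings → $4.25.
kale + salmon with both tight: 2.844 servings and 1.071 servings → $4.27.
pasta + salmon: the both-tight solution has a negative serving — not a feasible corner.
Cheapest feasible corner: $4.25.

$4.25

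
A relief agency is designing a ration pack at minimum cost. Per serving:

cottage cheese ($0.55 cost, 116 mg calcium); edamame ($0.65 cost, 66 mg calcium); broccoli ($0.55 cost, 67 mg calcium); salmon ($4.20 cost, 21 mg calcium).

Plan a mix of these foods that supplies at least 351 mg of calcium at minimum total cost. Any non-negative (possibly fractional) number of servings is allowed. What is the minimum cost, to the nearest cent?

Cost per mg of calcium: cottage cheese $0.0047, broccoli $0.0082, edamame $0.0098, salmon $0.2000.
With no serving limits, use only cottage cheese: 351 mg / 116 mg = 3.026 servings × $0.55 = $1.66.

$1.66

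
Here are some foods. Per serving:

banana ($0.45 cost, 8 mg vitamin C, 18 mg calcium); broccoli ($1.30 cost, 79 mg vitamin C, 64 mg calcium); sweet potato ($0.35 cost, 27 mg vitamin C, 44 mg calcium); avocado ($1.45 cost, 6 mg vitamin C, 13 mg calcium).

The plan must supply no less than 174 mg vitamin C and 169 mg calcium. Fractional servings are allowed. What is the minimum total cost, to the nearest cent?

Compare the cost at each extreme point of the feasible region.
banana only: max(174/8, 169/18) = 21.75 servings → $9.79.
broccoli only: max(174/79, 169/64) = 2.641 servings → $3.43.
sweet potato only: max(174/27, 169/44) = 6.444 servings → $2.26.
avocado only: max(174/6, 169/13) = 29 servings → $42.05.
banana + broccoli with both tight: 2.434 servings and 1.956 servings → $3.64.
banana + sweet potato with both targets exact would need a negative amount; discard.
banana + avocado with both targets exact would need a negative amount; discard.
broccoli + sweet potato with both tight: 1.769 servings and 1.267 servings → $2.74.
broccoli + avocado with both tight: 1.941 servings and 3.445 servings → $7.52.
sweet potato + avocado: the both-tight solution has a negative serving — not a feasible corner.
So the least-cost plan costs $2.26.

$2.26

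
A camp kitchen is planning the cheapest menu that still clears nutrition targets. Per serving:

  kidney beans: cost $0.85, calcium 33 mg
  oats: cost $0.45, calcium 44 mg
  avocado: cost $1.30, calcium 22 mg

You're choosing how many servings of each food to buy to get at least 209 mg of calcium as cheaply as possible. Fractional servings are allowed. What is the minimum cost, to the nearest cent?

Cost per mg of calcium: oats $0.0102, kidney beans $0.0258, avocado $0.0591.
With no serving limits, use only oats: 209 mg / 44 mg = 4.75 servings × $0.45 = $2.14.

$2.14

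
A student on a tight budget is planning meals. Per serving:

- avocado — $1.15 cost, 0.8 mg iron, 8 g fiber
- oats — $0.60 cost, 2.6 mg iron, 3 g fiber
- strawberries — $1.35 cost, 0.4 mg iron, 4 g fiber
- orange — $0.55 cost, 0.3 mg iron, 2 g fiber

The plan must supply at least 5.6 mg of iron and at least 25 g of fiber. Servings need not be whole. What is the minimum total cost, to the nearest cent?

Two binding constraints pin down two serving amounts, so the optimal mix uses at most two foods. The candidates are each food alone (scaled to the tighter of iron/fiber) and each pair with both constraints tight.
avocado only: max(5.6/0.8, 25/8) = 7 servings → $8.05.
oats only: max(5.6/2.6, 25/3) = 8.333 servings → $5.00.
strawberries only: max(5.6/0.4, 25/4) = 14 servings → $18.90.
orange only: max(5.6/0.3, 25/2) = 18.67 servings → $10.27.
avocado + oats with both tight: 2.62 servings and 1.348 servings → $3.82.
avocado + strawberries (both tight): parallel constraints — no distinct corner.
avocado + orange with both targets exact would need a negative amount; discard.
oats + strawberries with both tight: 1.348 servings and 5.239 servings → $7.88.
oats + orange with both tight: 0.8605 servings and 11.21 servings → $6.68.
strawberries + orange: intersection lies outside the first quadrant.
Cheapest feasible corner: $3.82.

$3.82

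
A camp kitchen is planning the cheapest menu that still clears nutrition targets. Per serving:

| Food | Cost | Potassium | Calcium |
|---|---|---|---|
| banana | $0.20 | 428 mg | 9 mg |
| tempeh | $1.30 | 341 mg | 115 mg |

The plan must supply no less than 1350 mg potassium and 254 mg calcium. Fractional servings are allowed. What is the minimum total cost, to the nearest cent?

Two binding constraints pin down two serving amounts, so the optimal mix uses at most two foods. The candidates are each food alone (scaled to the tighter of potassium/calcium) and each pair with both constraints tight.
banana only: max(1350/428, 254/9) = 28.22 servings → $5.64.
tempeh only: max(1350/341, 254/115) = 3.959 servings → $5.15.
banana + tempeh with both tight: 1.487 servings and 2.092 servings → $3.02.
The minimum over all feasible corners is $3.02.

$3.02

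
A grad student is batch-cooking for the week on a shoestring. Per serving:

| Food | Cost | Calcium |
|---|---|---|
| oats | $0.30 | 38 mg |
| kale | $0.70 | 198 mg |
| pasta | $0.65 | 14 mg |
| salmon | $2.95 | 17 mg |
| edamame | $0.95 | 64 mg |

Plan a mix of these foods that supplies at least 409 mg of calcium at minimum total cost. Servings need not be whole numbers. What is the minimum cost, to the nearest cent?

Cost per mg of calcium: kale $0.0035, oats $0.0079, edamame $0.0148, pasta $0.0464, salmon $0.1735.
With no serving limits, use only kale: 409 mg / 198 mg = 2.066 servings × $0.70 = $1.45.

$1.45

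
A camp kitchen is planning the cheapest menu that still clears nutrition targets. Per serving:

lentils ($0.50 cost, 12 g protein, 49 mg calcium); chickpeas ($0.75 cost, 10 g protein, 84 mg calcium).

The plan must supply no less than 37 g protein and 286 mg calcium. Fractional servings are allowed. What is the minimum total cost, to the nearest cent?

At the optimum either one food covers both requirements or two foods hit both targets exactly; no other combination can be cheaper.
lentils only: max(37/12, 286/49) = 5.837 servings → $2.92.
chickpeas only: max(37/10, 286/84) = 3.7 servings → $2.77.
lentils + chickpeas with both tight: 0.4788 servings and 3.125 servings → $2.58.
So the least-cost plan costs $2.58.

$2.58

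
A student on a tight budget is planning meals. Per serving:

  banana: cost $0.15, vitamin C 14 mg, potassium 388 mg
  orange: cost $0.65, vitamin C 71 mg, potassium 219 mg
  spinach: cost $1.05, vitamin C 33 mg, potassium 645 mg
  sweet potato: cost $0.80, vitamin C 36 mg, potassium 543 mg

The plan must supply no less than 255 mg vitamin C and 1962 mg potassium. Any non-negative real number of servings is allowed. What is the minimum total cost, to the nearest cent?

$2.41

banana only: max(255/14, 1962/388) = 18.21 servings → $2.73.
orange only: max(255/71, 1962/219) = 8.959 servings → $5.82.
spinach only: max(255/33, 1962/645) = 7.727 servings → $8.11.
sweet potato only: max(255/36, 1962/543) = 7.083 servings → $5.67.
banana + orange with both tight: 3.409 servings and 2.919 servings → $2.41.
banana + spinach: the both-tight solution has a negative serving — not a feasible corner.
banana + sweet potato: intersection lies outside the first quadrant.
orange + spinach with both tight: 2.586 servings and 2.164 servings → $3.95.
orange + sweet potato with both tight: 2.212 servings and 2.721 servings → $3.61.
spinach + sweet potato: intersection lies outside the first quadrant.
So the least-cost plan costs $2.41.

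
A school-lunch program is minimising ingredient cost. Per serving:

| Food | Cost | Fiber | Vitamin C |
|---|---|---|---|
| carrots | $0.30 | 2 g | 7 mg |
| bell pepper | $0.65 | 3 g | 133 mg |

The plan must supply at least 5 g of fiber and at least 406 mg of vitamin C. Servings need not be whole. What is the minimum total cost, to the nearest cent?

The cheapest plan sits at a corner of the feasible region — with two constraints it uses at most two foods.
carrots only: max(5/2, 406/7) = 58 servings → $17.40.
bell pepper only: max(5/3, 406/133) = 3.053 servings → $1.98.
carrots + bell pepper: intersection lies outside the first quadrant.
Cheapest feasible corner: $1.98.

$1.98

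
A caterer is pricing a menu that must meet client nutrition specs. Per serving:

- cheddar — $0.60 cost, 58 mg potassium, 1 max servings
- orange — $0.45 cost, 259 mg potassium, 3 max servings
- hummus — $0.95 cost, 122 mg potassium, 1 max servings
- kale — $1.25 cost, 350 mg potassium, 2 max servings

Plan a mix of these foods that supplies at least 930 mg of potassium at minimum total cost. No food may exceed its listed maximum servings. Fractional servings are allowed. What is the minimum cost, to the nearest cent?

$1.90

Cost per mg of potassium: orange $0.0017, kale $0.0036, hummus $0.0078, cheddar $0.0103.
Take 3 servings of orange: +777.0 mg potassium for $1.35 (total $1.35, still need 153.0 mg).
Take 0.4371 servings of kale: +153.0 mg potassium for $0.55 (total $1.90, still need 0.0 mg).
Greedy by cheapest-per-mg is optimal for a single linear constraint, so the minimum cost is $1.90.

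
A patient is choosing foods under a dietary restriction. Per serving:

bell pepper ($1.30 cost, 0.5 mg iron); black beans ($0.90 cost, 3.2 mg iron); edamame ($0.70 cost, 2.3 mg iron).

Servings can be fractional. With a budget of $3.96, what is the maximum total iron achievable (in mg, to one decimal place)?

Iron per dollar: black beans 3.556, edamame 3.286, bell pepper 0.3846.
With no serving limits, spend the whole cost allowance on black beans: $3.96 / $0.90 × 3.2 mg = 14.1 mg.

14.1 mg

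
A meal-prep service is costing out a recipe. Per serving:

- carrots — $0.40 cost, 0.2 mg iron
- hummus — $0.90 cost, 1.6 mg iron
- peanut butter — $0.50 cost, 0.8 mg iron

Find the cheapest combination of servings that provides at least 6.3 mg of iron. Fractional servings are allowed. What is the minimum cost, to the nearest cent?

Cost per mg of iron: hummus $0.5625, peanut butter $0.6250, carrots $2.0000.
With no serving limits, use only hummus: 6.3 mg / 1.6 mg = 3.938 servings × $0.90 = $3.54.

$3.54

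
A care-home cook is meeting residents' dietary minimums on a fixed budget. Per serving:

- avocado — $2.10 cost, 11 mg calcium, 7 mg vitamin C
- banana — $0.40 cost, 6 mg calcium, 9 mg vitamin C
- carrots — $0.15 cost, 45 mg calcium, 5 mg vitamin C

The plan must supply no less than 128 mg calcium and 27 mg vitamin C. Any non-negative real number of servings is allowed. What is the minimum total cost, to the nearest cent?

avocado only: max(128/11, 27/7) = 11.64 servings → $24.44.
banana only: max(128/6, 27/9) = 21.33 servings → $8.53.
carrots only: max(128/45, 27/5) = 5.4 servings → $0.81.
avocado + banana: intersection lies outside the first quadrant.
avocado + carrots with both tight: 2.212 servings and 2.304 servings → $4.99.
banana + carrots with both tight: 1.533 servings and 2.64 servings → $1.01.
Cheapest feasible corner: $0.81.

$0.81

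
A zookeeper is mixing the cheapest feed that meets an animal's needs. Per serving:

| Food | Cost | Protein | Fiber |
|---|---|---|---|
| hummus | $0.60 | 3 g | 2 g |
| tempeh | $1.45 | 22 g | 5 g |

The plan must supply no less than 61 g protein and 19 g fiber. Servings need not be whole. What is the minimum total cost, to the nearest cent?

$5.51

The cheapest plan sits at a corner of the feasible region — with two constraints it uses at most two foods.
hummus only: max(61/3, 19/2) = 20.33 servings → $12.20.
tempeh only: max(61/22, 19/5) = 3.8 servings → $5.51.
hummus + tempeh with both tight: 3.897 servings and 2.241 servings → $5.59.
Cheapest feasible corner: $5.51.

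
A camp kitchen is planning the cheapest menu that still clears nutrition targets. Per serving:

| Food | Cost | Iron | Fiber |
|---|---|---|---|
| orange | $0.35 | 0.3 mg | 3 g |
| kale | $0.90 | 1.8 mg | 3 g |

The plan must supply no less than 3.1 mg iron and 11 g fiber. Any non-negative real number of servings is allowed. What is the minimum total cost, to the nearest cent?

A basic optimal solution has at most two foods positive. Try each food alone and each pair with both targets met exactly.
orange only: max(3.1/0.3, 11/3) = 10.33 servings → $3.62.
kale only: max(3.1/1.8, 11/3) = 3.667 servings → $3.30.
orange + kale with both tight: 2.333 servings and 1.333 servings → $2.02.
The minimum over all feasible corners is $2.02.

$2.02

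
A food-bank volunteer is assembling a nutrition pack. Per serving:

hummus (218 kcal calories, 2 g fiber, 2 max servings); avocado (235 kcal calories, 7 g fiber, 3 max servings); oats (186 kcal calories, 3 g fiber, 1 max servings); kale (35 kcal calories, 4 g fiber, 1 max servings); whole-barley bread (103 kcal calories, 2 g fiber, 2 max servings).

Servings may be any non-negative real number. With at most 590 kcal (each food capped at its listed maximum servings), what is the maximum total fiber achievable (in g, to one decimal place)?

Fiber per kcal: kale 0.1143, avocado 0.02979, whole-barley bread 0.01942, oats 0.01613, hummus 0.009174.
Take 1 serving of kale: uses 35 kcal, +4.0 g fiber (running total 4.0 g).
Take 2.362 servings of avocado: uses 555 kcal, +16.5 g fiber (running total 20.5 g).
Greedy by best ratio exhausts the calories allowance optimally: 20.5 g.

20.5 g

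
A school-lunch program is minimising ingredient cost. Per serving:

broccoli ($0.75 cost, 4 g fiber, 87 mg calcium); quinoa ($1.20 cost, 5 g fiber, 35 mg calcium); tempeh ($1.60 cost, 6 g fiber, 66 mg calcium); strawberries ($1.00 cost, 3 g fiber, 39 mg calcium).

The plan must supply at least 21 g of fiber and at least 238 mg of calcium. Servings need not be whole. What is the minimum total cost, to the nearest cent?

$3.94

Two binding constraints pin down two serving amounts, so the optimal mix uses at most two foods. The candidates are each food alone (scaled to the tighter of fiber/calcium) and each pair with both constraints tight.
broccoli only: max(21/4, 238/87) = 5.25 servings → $3.94.
quinoa only: max(21/5, 238/35) = 6.8 servings → $8.16.
tempeh only: max(21/6, 238/66) = 3.606 servings → $5.77.
strawberries only: max(21/3, 238/39) = 7 servings → $7.00.
broccoli + quinoa with both tight: 1.542 servings and 2.966 servings → $4.72.
broccoli + tempeh with both tight: 0.1628 servings and 3.391 servings → $5.55.
broccoli + strawberries: the both-tight solution has a negative serving — not a feasible corner.
quinoa + tempeh: intersection lies outside the first quadrant.
quinoa + strawberries with both tight: 1.167 servings and 5.056 servings → $6.46.
tempeh + strawberries with both tight: 2.917 servings and 1.167 servings → $5.83.
Cheapest feasible corner: $3.94.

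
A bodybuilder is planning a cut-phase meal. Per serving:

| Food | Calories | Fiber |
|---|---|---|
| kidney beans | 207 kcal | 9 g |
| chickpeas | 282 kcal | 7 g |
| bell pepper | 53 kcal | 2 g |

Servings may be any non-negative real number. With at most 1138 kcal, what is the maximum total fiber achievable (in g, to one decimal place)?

49.5 g

Fiber per kcal: kidney beans 0.04348, bell pepper 0.03774, chickpeas 0.02482.
With no serving limits, spend the whole calories allowance on kidney beans: 1138 kcal / 207 kcal × 9 g = 49.5 g.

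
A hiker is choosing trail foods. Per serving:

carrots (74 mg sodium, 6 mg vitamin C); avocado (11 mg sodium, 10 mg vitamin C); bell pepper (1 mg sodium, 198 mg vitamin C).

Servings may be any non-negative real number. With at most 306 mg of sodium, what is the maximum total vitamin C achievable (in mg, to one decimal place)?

60588.0 mg

Vitamin C per mg sodium: bell pepper 198, avocado 0.9091, carrots 0.08108.
With no serving limits, spend the whole sodium allowance on bell pepper: 306 mg / 1 mg × 198 mg = 60588.0 mg.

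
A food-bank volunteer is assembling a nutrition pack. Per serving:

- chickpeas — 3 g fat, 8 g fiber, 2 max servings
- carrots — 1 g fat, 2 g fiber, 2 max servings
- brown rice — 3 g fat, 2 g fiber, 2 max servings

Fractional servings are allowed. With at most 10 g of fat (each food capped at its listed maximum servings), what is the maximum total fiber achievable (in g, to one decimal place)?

21.3 g

Fiber per g fat: chickpeas 2.667, carrots 2, brown rice 0.6667.
Take 2 servings of chickpeas: uses 6 g fat, +16.0 g fiber (running total 16.0 g).
Take 2 servings of carrots: uses 2 g fat, +4.0 g fiber (running total 20.0 g).
Take 0.6667 servings of brown rice: uses 2 g fat, +1.3 g fiber (running total 21.3 g).
Greedy by best ratio exhausts the fat allowance optimally: 21.3 g.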